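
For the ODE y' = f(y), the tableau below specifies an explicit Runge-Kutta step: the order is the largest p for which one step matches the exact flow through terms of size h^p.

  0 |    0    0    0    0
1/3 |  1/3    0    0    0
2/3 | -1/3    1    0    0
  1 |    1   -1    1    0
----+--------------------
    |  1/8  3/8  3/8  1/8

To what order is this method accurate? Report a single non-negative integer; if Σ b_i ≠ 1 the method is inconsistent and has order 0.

b = (1/8, 3/8, 3/8, 1/8)
c = (0, 1/3, 2/3, 1)
Ac = (0, 0, 1/3, 1/3)
Σ b_i: 1/8·1 + 3/8·1 + 3/8·1 + 1/8·1 = 1 ✓
b·c: 3/8·1/3 + 3/8·2/3 + 1/8·1 = 1/2 ✓
b·c²: 3/8·1/9 + 3/8·4/9 + 1/8·1 = 1/3 ✓
b·Ac: 3/8·1/3 + 1/8·1/3 = 1/6 ✓
b·c³: 3/8·1/27 + 3/8·8/27 + 1/8·1 = 1/4 ✓
b·(c∘Ac): 3/8·2/9 + 1/8·1/3 = 1/8 ✓
b·Ac²: 3/8·1/9 + 1/8·1/3 = 1/12 ✓
b·A²c: 1/8·1/3 = 1/24 ✓; 4 stages ⇒ order 4.

4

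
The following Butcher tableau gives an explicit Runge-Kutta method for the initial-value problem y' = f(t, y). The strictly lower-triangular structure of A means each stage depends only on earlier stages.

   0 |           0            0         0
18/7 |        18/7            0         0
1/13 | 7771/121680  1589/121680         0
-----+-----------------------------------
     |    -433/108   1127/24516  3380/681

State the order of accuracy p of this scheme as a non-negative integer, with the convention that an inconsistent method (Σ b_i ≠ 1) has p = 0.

b = (-433/108, 1127/24516, 3380/681)
c = (0, 18/7, 1/13)
Ac = (0, 0, 227/6760)
Σ b_i: (-433/108)·1 + 1127/24516·1 + 3380/681·1 = 1 ✓
b·c: 1127/24516·18/7 + 3380/681·1/13 = 1/2 ✓
b·c²: 1127/24516·324/49 + 3380/681·1/169 = 1/3 ✓
b·Ac: 3380/681·227/6760 = 1/6 ✓; 3 stages ⇒ order 3.

3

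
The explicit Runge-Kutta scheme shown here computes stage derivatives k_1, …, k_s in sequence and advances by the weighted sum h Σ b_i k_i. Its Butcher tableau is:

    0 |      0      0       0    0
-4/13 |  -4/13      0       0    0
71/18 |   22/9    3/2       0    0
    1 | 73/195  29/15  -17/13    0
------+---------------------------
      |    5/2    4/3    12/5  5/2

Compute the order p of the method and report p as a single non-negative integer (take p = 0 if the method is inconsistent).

0

b = (5/2, 4/3, 12/5, 5/2)
c = (0, -4/13, 71/18, 1)
Ac = (0, 0, -6/13, -6731/1170)
Σ b_i: 5/2·1 + 4/3·1 + 12/5·1 + 5/2·1 = 131/15 ≠ 1 ⇒ order 0.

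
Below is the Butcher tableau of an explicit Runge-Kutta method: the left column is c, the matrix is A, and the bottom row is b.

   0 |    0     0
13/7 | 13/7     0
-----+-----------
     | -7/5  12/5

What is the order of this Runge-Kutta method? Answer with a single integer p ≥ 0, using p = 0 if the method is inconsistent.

b = (-7/5, 12/5)
c = (0, 13/7)
Σ b_i: (-7/5)·1 + 12/5·1 = 1 ✓
b·c: 12/5·13/7 = 156/35 ≠ 1/2 ⇒ order 1.

1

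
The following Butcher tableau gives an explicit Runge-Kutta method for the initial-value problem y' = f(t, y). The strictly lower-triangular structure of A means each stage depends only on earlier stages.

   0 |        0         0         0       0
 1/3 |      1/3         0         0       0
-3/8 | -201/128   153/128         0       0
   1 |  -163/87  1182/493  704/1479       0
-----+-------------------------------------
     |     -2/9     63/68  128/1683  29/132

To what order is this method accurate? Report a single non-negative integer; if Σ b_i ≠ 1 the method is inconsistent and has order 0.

b = (-2/9, 63/68, 128/1683, 29/132)
c = (0, 1/3, -3/8, 1)
Ac = (0, 0, 51/128, 18/29)
Σ b_i: (-2/9)·1 + 63/68·1 + 128/1683·1 + 29/132·1 = 1 ✓
b·c: 63/68·1/3 + 128/1683·(-3/8) + 29/132·1 = 1/2 ✓
b·c²: 63/68·1/9 + 128/1683·9/64 + 29/132·1 = 1/3 ✓
b·Ac: 128/1683·51/128 + 29/132·18/29 = 1/6 ✓
b·c³: 63/68·1/27 + 128/1683·(-27/512) + 29/132·1 = 1/4 ✓
b·(c∘Ac): 128/1683·(-153/1024) + 29/132·18/29 = 1/8 ✓
b·Ac²: 128/1683·17/128 + 29/132·1/3 = 1/12 ✓
b·A²c: 29/132·11/58 = 1/24 ✓; 4 stages ⇒ order 4.

4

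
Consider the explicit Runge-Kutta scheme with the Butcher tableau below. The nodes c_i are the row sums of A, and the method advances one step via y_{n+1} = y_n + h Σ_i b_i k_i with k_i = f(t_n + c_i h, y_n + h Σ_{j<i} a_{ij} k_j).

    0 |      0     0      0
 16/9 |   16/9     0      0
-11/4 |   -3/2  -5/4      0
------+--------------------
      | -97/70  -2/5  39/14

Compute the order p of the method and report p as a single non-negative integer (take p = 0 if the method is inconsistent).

b = (-97/70, -2/5, 39/14)
c = (0, 16/9, -11/4)
Ac = (0, 0, -20/9)
Σ b_i: (-97/70)·1 + (-2/5)·1 + 39/14·1 = 1 ✓
b·c: (-2/5)·16/9 + 39/14·(-11/4) = -21097/2520 ≠ 1/2 ⇒ order 1.

1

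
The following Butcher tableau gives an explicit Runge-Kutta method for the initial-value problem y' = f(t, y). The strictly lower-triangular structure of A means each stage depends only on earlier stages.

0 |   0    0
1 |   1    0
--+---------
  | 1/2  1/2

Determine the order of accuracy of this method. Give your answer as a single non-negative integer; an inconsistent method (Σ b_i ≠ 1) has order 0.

b = (1/2, 1/2)
c = (0, 1)
Σ b_i: 1/2·1 + 1/2·1 = 1 ✓
b·c: 1/2·1 = 1/2 ✓; 2 stages ⇒ order 2.

2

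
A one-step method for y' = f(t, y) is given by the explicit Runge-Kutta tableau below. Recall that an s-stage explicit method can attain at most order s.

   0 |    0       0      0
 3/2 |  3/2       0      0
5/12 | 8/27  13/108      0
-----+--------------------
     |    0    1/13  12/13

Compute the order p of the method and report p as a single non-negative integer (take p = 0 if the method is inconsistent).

3

b = (0, 1/13, 12/13)
c = (0, 3/2, 5/12)
Ac = (0, 0, 13/72)
Σ b_i: 1/13·1 + 12/13·1 = 1 ✓
b·c: 1/13·3/2 + 12/13·5/12 = 1/2 ✓
b·c²: 1/13·9/4 + 12/13·25/144 = 1/3 ✓
b·Ac: 12/13·13/72 = 1/6 ✓; 3 stages ⇒ order 3.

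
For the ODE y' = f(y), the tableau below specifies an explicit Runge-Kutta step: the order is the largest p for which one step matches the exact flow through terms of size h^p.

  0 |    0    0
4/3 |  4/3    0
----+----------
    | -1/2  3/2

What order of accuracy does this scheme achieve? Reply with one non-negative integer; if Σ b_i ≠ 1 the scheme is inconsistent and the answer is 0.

b = (-1/2, 3/2)
c = (0, 4/3)
Σ b_i: (-1/2)·1 + 3/2·1 = 1 ✓
b·c: 3/2·4/3 = 2 ≠ 1/2 ⇒ order 1.

1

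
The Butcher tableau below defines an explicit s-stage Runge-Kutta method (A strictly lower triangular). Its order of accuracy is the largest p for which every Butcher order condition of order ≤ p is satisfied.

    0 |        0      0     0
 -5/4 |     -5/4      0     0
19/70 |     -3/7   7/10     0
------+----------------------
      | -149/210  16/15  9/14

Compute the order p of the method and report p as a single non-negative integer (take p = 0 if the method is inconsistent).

1

b = (-149/210, 16/15, 9/14)
c = (0, -5/4, 19/70)
Ac = (0, 0, -7/8)
Σ b_i: (-149/210)·1 + 16/15·1 + 9/14·1 = 1 ✓
b·c: 16/15·(-5/4) + 9/14·19/70 = -3407/2940 ≠ 1/2 ⇒ order 1.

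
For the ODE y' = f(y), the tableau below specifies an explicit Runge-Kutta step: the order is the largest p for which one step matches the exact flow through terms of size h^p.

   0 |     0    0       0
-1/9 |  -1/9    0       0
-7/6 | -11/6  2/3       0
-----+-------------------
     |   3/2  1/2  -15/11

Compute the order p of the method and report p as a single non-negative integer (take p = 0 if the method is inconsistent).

b = (3/2, 1/2, -15/11)
c = (0, -1/9, -7/6)
Ac = (0, 0, -2/27)
Σ b_i: 3/2·1 + 1/2·1 + (-15/11)·1 = 7/11 ≠ 1 ⇒ order 0.

0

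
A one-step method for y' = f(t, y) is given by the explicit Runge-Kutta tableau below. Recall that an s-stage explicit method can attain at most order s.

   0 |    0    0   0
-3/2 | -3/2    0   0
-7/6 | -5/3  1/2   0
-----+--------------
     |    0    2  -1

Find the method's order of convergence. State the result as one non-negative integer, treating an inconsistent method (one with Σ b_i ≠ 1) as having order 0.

1

b = (0, 2, -1)
c = (0, -3/2, -7/6)
Ac = (0, 0, -3/4)
Σ b_i: 2·1 + (-1)·1 = 1 ✓
b·c: 2·(-3/2) + (-1)·(-7/6) = -11/6 ≠ 1/2 ⇒ order 1.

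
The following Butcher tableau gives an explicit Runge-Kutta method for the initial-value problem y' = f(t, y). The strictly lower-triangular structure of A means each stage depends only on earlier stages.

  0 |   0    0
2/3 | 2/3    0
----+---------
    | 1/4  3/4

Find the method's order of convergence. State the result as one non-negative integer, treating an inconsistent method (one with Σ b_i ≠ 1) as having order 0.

2

b = (1/4, 3/4)
c = (0, 2/3)
Σ b_i: 1/4·1 + 3/4·1 = 1 ✓
b·c: 3/4·2/3 = 1/2 ✓; 2 stages ⇒ order 2.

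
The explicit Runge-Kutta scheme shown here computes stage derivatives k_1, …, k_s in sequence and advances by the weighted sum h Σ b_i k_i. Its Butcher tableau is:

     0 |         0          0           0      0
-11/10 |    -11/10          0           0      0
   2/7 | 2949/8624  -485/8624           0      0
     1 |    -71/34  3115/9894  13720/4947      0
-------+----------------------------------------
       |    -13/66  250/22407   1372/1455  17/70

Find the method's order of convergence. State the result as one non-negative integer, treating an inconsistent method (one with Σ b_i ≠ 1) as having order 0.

b = (-13/66, 250/22407, 1372/1455, 17/70)
c = (0, -11/10, 2/7, 1)
Ac = (0, 0, 97/1568, 91/204)
Σ b_i: (-13/66)·1 + 250/22407·1 + 1372/1455·1 + 17/70·1 = 1 ✓
b·c: 250/22407·(-11/10) + 1372/1455·2/7 + 17/70·1 = 1/2 ✓
b·c²: 250/22407·121/100 + 1372/1455·4/49 + 17/70·1 = 1/3 ✓
b·Ac: 1372/1455·97/1568 + 17/70·91/204 = 1/6 ✓
b·c³: 250/22407·(-1331/1000) + 1372/1455·8/343 + 17/70·1 = 1/4 ✓
b·(c∘Ac): 1372/1455·97/5488 + 17/70·91/204 = 1/8 ✓
b·Ac²: 1372/1455·(-1067/15680) + 17/70·413/680 = 1/12 ✓
b·A²c: 17/70·35/204 = 1/24 ✓; 4 stages ⇒ order 4.

4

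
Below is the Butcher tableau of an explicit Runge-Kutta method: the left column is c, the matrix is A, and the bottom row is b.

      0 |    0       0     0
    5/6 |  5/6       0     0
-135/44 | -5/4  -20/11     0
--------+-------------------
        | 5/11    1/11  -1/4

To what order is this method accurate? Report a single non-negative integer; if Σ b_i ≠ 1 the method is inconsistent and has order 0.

b = (5/11, 1/11, -1/4)
c = (0, 5/6, -135/44)
Ac = (0, 0, -50/33)
Σ b_i: 5/11·1 + 1/11·1 + (-1/4)·1 = 13/44 ≠ 1 ⇒ order 0.

0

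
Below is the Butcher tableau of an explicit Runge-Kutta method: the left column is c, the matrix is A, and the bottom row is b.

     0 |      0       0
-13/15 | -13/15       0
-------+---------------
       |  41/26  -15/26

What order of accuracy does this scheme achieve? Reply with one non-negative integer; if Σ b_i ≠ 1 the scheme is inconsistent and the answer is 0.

b = (41/26, -15/26)
c = (0, -13/15)
Σ b_i: 41/26·1 + (-15/26)·1 = 1 ✓
b·c: (-15/26)·(-13/15) = 1/2 ✓; 2 stages ⇒ order 2.

2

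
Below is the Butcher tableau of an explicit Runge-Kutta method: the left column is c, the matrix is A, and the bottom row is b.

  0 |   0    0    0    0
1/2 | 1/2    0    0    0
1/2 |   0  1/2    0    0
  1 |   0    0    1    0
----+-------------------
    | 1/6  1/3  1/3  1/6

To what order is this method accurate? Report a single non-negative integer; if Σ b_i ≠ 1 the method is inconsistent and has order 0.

4

b = (1/6, 1/3, 1/3, 1/6)
c = (0, 1/2, 1/2, 1)
Ac = (0, 0, 1/4, 1/2)
Σ b_i: 1/6·1 + 1/3·1 + 1/3·1 + 1/6·1 = 1 ✓
b·c: 1/3·1/2 + 1/3·1/2 + 1/6·1 = 1/2 ✓
b·c²: 1/3·1/4 + 1/3·1/4 + 1/6·1 = 1/3 ✓
b·Ac: 1/3·1/4 + 1/6·1/2 = 1/6 ✓
b·c³: 1/3·1/8 + 1/3·1/8 + 1/6·1 = 1/4 ✓
b·(c∘Ac): 1/3·1/8 + 1/6·1/2 = 1/8 ✓
b·Ac²: 1/3·1/8 + 1/6·1/4 = 1/12 ✓
b·A²c: 1/6·1/4 = 1/24 ✓; 4 stages ⇒ order 4.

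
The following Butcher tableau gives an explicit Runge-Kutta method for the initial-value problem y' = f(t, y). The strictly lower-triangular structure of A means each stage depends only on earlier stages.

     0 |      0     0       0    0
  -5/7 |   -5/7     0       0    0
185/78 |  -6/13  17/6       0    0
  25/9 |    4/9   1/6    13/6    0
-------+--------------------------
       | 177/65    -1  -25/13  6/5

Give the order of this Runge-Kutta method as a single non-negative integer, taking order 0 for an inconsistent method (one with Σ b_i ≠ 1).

b = (177/65, -1, -25/13, 6/5)
c = (0, -5/7, 185/78, 25/9)
Ac = (0, 0, -85/42, 1265/252)
Σ b_i: 177/65·1 + (-1)·1 + (-25/13)·1 + 6/5·1 = 1 ✓
b·c: (-1)·(-5/7) + (-25/13)·185/78 + 6/5·25/9 = -1215/2366 ≠ 1/2 ⇒ order 1.

1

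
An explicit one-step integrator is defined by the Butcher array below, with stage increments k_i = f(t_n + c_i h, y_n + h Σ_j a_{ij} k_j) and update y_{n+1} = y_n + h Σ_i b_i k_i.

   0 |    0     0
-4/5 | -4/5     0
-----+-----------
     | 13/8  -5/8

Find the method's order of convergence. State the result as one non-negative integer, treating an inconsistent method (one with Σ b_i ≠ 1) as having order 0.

b = (13/8, -5/8)
c = (0, -4/5)
Σ b_i: 13/8·1 + (-5/8)·1 = 1 ✓
b·c: (-5/8)·(-4/5) = 1/2 ✓; 2 stages ⇒ order 2.

2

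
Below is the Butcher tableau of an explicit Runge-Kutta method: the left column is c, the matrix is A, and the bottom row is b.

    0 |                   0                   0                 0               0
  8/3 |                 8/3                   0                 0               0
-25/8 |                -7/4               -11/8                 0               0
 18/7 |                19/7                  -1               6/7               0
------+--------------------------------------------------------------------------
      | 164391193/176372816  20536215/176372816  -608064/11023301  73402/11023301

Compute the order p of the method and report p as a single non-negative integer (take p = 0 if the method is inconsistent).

3

b = (164391193/176372816, 20536215/176372816, -608064/11023301, 73402/11023301)
c = (0, 8/3, -25/8, 18/7)
Ac = (0, 0, -11/3, -449/84)
Σ b_i: 164391193/176372816·1 + 20536215/176372816·1 + (-608064/11023301)·1 + 73402/11023301·1 = 1 ✓
b·c: 20536215/176372816·8/3 + (-608064/11023301)·(-25/8) + 73402/11023301·18/7 = 1/2 ✓
b·c²: 20536215/176372816·64/9 + (-608064/11023301)·625/64 + 73402/11023301·324/49 = 1/3 ✓
b·Ac: (-608064/11023301)·(-11/3) + 73402/11023301·(-449/84) = 1/6 ✓
b·c³: 20536215/176372816·512/27 + (-608064/11023301)·(-15625/512) + 73402/11023301·5832/343 = 3178361261/793677672 ≠ 1/4 ⇒ order 3.
b·(c∘Ac): (-608064/11023301)·275/24 + 73402/11023301·(-1347/98) = -7976303/11023301 ≠ 1/8
b·Ac²: (-608064/11023301)·(-88/9) + 73402/11023301·2539/2016 = 869466089/1587355344 ≠ 1/12
b·A²c: 73402/11023301·(-22/7) = -230692/11023301 ≠ 1/24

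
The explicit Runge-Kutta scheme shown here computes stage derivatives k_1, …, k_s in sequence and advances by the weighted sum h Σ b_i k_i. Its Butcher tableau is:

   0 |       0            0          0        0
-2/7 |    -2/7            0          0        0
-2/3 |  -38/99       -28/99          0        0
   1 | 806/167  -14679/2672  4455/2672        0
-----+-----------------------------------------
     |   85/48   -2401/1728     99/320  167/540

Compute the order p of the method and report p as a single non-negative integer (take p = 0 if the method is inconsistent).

4

b = (85/48, -2401/1728, 99/320, 167/540)
c = (0, -2/7, -2/3, 1)
Ac = (0, 0, 8/99, 153/334)
Σ b_i: 85/48·1 + (-2401/1728)·1 + 99/320·1 + 167/540·1 = 1 ✓
b·c: (-2401/1728)·(-2/7) + 99/320·(-2/3) + 167/540·1 = 1/2 ✓
b·c²: (-2401/1728)·4/49 + 99/320·4/9 + 167/540·1 = 1/3 ✓
b·Ac: 99/320·8/99 + 167/540·153/334 = 1/6 ✓
b·c³: (-2401/1728)·(-8/343) + 99/320·(-8/27) + 167/540·1 = 1/4 ✓
b·(c∘Ac): 99/320·(-16/297) + 167/540·153/334 = 1/8 ✓
b·Ac²: 99/320·(-16/693) + 167/540·342/1169 = 1/12 ✓
b·A²c: 167/540·45/334 = 1/24 ✓; 4 stages ⇒ order 4.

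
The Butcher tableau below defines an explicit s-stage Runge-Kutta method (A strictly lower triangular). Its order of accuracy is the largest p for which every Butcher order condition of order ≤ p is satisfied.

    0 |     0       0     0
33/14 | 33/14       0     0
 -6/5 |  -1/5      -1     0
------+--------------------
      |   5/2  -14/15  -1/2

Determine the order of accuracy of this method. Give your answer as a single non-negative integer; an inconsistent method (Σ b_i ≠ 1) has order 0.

0

b = (5/2, -14/15, -1/2)
c = (0, 33/14, -6/5)
Ac = (0, 0, -33/14)
Σ b_i: 5/2·1 + (-14/15)·1 + (-1/2)·1 = 16/15 ≠ 1 ⇒ order 0.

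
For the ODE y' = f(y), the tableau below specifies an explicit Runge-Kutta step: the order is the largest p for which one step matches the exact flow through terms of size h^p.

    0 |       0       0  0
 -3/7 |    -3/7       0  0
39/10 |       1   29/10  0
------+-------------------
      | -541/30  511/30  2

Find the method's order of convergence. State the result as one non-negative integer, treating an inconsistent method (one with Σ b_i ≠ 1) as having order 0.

2

b = (-541/30, 511/30, 2)
c = (0, -3/7, 39/10)
Ac = (0, 0, -87/70)
Σ b_i: (-541/30)·1 + 511/30·1 + 2·1 = 1 ✓
b·c: 511/30·(-3/7) + 2·39/10 = 1/2 ✓
b·c²: 511/30·9/49 + 2·1521/100 = 5871/175 ≠ 1/3 ⇒ order 2.
b·Ac: 2·(-87/70) = -87/35 ≠ 1/6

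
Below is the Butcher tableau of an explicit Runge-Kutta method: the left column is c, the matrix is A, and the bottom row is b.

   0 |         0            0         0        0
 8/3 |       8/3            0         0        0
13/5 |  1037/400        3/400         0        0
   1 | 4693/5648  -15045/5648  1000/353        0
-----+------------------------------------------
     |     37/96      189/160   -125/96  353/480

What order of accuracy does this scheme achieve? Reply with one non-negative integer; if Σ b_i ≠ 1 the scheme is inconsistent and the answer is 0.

4

b = (37/96, 189/160, -125/96, 353/480)
c = (0, 8/3, 13/5, 1)
Ac = (0, 0, 1/50, 185/706)
Σ b_i: 37/96·1 + 189/160·1 + (-125/96)·1 + 353/480·1 = 1 ✓
b·c: 189/160·8/3 + (-125/96)·13/5 + 353/480·1 = 1/2 ✓
b·c²: 189/160·64/9 + (-125/96)·169/25 + 353/480·1 = 1/3 ✓
b·Ac: (-125/96)·1/50 + 353/480·185/706 = 1/6 ✓
b·c³: 189/160·512/27 + (-125/96)·2197/125 + 353/480·1 = 1/4 ✓
b·(c∘Ac): (-125/96)·13/250 + 353/480·185/706 = 1/8 ✓
b·Ac²: (-125/96)·4/75 + 353/480·220/1059 = 1/12 ✓
b·A²c: 353/480·20/353 = 1/24 ✓; 4 stages ⇒ order 4.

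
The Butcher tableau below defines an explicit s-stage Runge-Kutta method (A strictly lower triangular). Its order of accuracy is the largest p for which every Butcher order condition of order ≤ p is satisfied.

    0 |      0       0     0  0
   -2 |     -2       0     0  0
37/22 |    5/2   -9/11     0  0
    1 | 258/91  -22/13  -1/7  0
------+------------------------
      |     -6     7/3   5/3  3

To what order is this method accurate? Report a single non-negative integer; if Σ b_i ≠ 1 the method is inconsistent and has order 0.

b = (-6, 7/3, 5/3, 3)
c = (0, -2, 37/22, 1)
Ac = (0, 0, 18/11, 6295/2002)
Σ b_i: (-6)·1 + 7/3·1 + 5/3·1 + 3·1 = 1 ✓
b·c: 7/3·(-2) + 5/3·37/22 + 3·1 = 25/22 ≠ 1/2 ⇒ order 1.

1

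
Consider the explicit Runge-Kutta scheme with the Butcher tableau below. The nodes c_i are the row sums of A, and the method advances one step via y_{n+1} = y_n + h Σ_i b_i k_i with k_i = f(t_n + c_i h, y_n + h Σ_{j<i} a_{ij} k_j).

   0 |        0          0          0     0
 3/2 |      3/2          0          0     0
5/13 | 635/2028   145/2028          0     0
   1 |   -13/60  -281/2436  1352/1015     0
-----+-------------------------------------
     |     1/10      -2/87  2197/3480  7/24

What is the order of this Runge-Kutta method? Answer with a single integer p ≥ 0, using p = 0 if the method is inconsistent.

b = (1/10, -2/87, 2197/3480, 7/24)
c = (0, 3/2, 5/13, 1)
Ac = (0, 0, 145/1352, 19/56)
Σ b_i: 1/10·1 + (-2/87)·1 + 2197/3480·1 + 7/24·1 = 1 ✓
b·c: (-2/87)·3/2 + 2197/3480·5/13 + 7/24·1 = 1/2 ✓
b·c²: (-2/87)·9/4 + 2197/3480·25/169 + 7/24·1 = 1/3 ✓
b·Ac: 2197/3480·145/1352 + 7/24·19/56 = 1/6 ✓
b·c³: (-2/87)·27/8 + 2197/3480·125/2197 + 7/24·1 = 1/4 ✓
b·(c∘Ac): 2197/3480·725/17576 + 7/24·19/56 = 1/8 ✓
b·Ac²: 2197/3480·435/2704 + 7/24·(-1/16) = 1/12 ✓
b·A²c: 7/24·1/7 = 1/24 ✓; 4 stages ⇒ order 4.

4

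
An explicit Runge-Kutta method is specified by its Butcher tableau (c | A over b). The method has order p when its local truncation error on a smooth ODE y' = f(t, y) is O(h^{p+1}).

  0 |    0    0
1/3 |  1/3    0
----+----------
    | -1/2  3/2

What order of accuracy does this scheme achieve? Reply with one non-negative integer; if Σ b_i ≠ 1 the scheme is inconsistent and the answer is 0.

b = (-1/2, 3/2)
c = (0, 1/3)
Σ b_i: (-1/2)·1 + 3/2·1 = 1 ✓
b·c: 3/2·1/3 = 1/2 ✓; 2 stages ⇒ order 2.

2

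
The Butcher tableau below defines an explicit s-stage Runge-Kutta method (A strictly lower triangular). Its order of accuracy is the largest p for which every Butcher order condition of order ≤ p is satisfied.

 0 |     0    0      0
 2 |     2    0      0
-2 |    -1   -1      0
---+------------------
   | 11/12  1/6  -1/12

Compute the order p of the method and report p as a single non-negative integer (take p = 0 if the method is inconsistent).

b = (11/12, 1/6, -1/12)
c = (0, 2, -2)
Ac = (0, 0, -2)
Σ b_i: 11/12·1 + 1/6·1 + (-1/12)·1 = 1 ✓
b·c: 1/6·2 + (-1/12)·(-2) = 1/2 ✓
b·c²: 1/6·4 + (-1/12)·4 = 1/3 ✓
b·Ac: (-1/12)·(-2) = 1/6 ✓; 3 stages ⇒ order 3.

3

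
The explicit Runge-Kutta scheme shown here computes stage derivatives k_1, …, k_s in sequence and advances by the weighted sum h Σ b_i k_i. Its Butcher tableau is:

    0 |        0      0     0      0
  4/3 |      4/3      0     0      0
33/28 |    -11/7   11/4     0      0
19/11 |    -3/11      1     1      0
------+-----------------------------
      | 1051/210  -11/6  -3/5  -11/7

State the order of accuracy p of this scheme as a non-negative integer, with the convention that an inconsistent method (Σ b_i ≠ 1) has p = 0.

b = (1051/210, -11/6, -3/5, -11/7)
c = (0, 4/3, 33/28, 19/11)
Ac = (0, 0, 11/3, 211/84)
Σ b_i: 1051/210·1 + (-11/6)·1 + (-3/5)·1 + (-11/7)·1 = 1 ✓
b·c: (-11/6)·4/3 + (-3/5)·33/28 + (-11/7)·19/11 = -7391/1260 ≠ 1/2 ⇒ order 1.

1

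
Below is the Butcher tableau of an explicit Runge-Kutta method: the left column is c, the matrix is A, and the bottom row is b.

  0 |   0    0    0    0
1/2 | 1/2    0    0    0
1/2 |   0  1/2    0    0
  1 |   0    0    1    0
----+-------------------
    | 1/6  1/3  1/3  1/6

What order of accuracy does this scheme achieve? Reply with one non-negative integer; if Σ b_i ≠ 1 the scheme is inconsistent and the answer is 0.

b = (1/6, 1/3, 1/3, 1/6)
c = (0, 1/2, 1/2, 1)
Ac = (0, 0, 1/4, 1/2)
Σ b_i: 1/6·1 + 1/3·1 + 1/3·1 + 1/6·1 = 1 ✓
b·c: 1/3·1/2 + 1/3·1/2 + 1/6·1 = 1/2 ✓
b·c²: 1/3·1/4 + 1/3·1/4 + 1/6·1 = 1/3 ✓
b·Ac: 1/3·1/4 + 1/6·1/2 = 1/6 ✓
b·c³: 1/3·1/8 + 1/3·1/8 + 1/6·1 = 1/4 ✓
b·(c∘Ac): 1/3·1/8 + 1/6·1/2 = 1/8 ✓
b·Ac²: 1/3·1/8 + 1/6·1/4 = 1/12 ✓
b·A²c: 1/6·1/4 = 1/24 ✓; 4 stages ⇒ order 4.

4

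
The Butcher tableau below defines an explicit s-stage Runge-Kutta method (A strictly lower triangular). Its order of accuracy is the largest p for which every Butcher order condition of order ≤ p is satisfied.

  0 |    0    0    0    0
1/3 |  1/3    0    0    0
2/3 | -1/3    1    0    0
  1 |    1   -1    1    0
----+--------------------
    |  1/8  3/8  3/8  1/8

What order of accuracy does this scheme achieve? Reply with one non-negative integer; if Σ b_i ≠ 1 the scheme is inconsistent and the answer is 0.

4

b = (1/8, 3/8, 3/8, 1/8)
c = (0, 1/3, 2/3, 1)
Ac = (0, 0, 1/3, 1/3)
Σ b_i: 1/8·1 + 3/8·1 + 3/8·1 + 1/8·1 = 1 ✓
b·c: 3/8·1/3 + 3/8·2/3 + 1/8·1 = 1/2 ✓
b·c²: 3/8·1/9 + 3/8·4/9 + 1/8·1 = 1/3 ✓
b·Ac: 3/8·1/3 + 1/8·1/3 = 1/6 ✓
b·c³: 3/8·1/27 + 3/8·8/27 + 1/8·1 = 1/4 ✓
b·(c∘Ac): 3/8·2/9 + 1/8·1/3 = 1/8 ✓
b·Ac²: 3/8·1/9 + 1/8·1/3 = 1/12 ✓
b·A²c: 1/8·1/3 = 1/24 ✓; 4 stages ⇒ order 4.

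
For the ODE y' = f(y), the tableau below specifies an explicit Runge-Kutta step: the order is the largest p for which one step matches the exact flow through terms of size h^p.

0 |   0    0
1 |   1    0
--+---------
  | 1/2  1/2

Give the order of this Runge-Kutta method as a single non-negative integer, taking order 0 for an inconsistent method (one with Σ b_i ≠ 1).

b = (1/2, 1/2)
c = (0, 1)
Σ b_i: 1/2·1 + 1/2·1 = 1 ✓
b·c: 1/2·1 = 1/2 ✓; 2 stages ⇒ order 2.

2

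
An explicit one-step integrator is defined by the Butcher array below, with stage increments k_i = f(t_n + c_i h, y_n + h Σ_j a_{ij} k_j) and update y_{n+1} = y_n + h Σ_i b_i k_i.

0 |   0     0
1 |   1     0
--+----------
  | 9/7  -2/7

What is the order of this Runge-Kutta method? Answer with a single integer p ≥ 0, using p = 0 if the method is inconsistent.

1

b = (9/7, -2/7)
c = (0, 1)
Σ b_i: 9/7·1 + (-2/7)·1 = 1 ✓
b·c: (-2/7)·1 = -2/7 ≠ 1/2 ⇒ order 1.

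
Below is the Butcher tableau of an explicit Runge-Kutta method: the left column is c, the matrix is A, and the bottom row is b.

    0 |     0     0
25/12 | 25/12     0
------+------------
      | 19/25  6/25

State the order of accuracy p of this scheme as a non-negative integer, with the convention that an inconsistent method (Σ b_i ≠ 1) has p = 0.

2

b = (19/25, 6/25)
c = (0, 25/12)
Σ b_i: 19/25·1 + 6/25·1 = 1 ✓
b·c: 6/25·25/12 = 1/2 ✓; 2 stages ⇒ order 2.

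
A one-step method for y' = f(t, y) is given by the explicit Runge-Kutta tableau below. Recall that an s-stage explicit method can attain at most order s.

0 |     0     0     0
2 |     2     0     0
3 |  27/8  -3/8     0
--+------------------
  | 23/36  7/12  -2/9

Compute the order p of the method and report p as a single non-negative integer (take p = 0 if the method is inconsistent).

3

b = (23/36, 7/12, -2/9)
c = (0, 2, 3)
Ac = (0, 0, -3/4)
Σ b_i: 23/36·1 + 7/12·1 + (-2/9)·1 = 1 ✓
b·c: 7/12·2 + (-2/9)·3 = 1/2 ✓
b·c²: 7/12·4 + (-2/9)·9 = 1/3 ✓
b·Ac: (-2/9)·(-3/4) = 1/6 ✓; 3 stages ⇒ order 3.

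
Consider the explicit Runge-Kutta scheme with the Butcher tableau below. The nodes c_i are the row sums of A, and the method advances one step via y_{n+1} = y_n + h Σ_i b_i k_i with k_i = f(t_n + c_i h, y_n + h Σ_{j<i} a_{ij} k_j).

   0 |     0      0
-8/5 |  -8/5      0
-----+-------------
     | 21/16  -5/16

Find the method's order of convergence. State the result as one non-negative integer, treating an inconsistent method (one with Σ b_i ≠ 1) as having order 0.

b = (21/16, -5/16)
c = (0, -8/5)
Σ b_i: 21/16·1 + (-5/16)·1 = 1 ✓
b·c: (-5/16)·(-8/5) = 1/2 ✓; 2 stages ⇒ order 2.

2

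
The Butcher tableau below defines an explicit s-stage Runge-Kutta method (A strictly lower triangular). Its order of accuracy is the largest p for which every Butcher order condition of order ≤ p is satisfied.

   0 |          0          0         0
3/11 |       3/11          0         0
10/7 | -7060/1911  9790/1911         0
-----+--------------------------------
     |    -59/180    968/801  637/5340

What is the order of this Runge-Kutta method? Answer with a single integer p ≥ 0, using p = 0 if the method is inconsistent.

b = (-59/180, 968/801, 637/5340)
c = (0, 3/11, 10/7)
Ac = (0, 0, 890/637)
Σ b_i: (-59/180)·1 + 968/801·1 + 637/5340·1 = 1 ✓
b·c: 968/801·3/11 + 637/5340·10/7 = 1/2 ✓
b·c²: 968/801·9/121 + 637/5340·100/49 = 1/3 ✓
b·Ac: 637/5340·890/637 = 1/6 ✓; 3 stages ⇒ order 3.

3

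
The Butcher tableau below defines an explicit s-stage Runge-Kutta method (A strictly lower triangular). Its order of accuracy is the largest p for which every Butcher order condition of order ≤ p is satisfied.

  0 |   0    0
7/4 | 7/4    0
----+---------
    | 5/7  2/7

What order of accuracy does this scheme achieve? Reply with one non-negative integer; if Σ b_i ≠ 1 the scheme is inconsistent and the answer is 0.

2

b = (5/7, 2/7)
c = (0, 7/4)
Σ b_i: 5/7·1 + 2/7·1 = 1 ✓
b·c: 2/7·7/4 = 1/2 ✓; 2 stages ⇒ order 2.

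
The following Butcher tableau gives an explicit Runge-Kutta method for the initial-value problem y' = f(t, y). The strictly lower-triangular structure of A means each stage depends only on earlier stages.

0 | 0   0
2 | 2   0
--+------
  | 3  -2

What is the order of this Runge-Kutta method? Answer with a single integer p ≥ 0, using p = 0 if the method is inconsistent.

b = (3, -2)
c = (0, 2)
Σ b_i: 3·1 + (-2)·1 = 1 ✓
b·c: (-2)·2 = -4 ≠ 1/2 ⇒ order 1.

1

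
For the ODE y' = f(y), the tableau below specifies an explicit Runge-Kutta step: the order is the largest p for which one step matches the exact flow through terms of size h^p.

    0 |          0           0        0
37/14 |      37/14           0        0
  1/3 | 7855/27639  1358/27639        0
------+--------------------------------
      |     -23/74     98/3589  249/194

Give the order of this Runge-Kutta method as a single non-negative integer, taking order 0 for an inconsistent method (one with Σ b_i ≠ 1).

3

b = (-23/74, 98/3589, 249/194)
c = (0, 37/14, 1/3)
Ac = (0, 0, 97/747)
Σ b_i: (-23/74)·1 + 98/3589·1 + 249/194·1 = 1 ✓
b·c: 98/3589·37/14 + 249/194·1/3 = 1/2 ✓
b·c²: 98/3589·1369/196 + 249/194·1/9 = 1/3 ✓
b·Ac: 249/194·97/747 = 1/6 ✓; 3 stages ⇒ order 3.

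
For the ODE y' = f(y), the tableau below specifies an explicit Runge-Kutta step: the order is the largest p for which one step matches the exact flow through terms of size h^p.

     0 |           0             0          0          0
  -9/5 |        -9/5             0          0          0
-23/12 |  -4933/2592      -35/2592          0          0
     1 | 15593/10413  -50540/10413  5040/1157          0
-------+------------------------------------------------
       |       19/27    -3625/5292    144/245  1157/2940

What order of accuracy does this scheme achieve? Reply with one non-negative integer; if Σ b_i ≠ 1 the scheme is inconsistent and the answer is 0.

b = (19/27, -3625/5292, 144/245, 1157/2940)
c = (0, -9/5, -23/12, 1)
Ac = (0, 0, 7/288, 448/1157)
Σ b_i: 19/27·1 + (-3625/5292)·1 + 144/245·1 + 1157/2940·1 = 1 ✓
b·c: (-3625/5292)·(-9/5) + 144/245·(-23/12) + 1157/2940·1 = 1/2 ✓
b·c²: (-3625/5292)·81/25 + 144/245·529/144 + 1157/2940·1 = 1/3 ✓
b·Ac: 144/245·7/288 + 1157/2940·448/1157 = 1/6 ✓
b·c³: (-3625/5292)·(-729/125) + 144/245·(-12167/1728) + 1157/2940·1 = 1/4 ✓
b·(c∘Ac): 144/245·(-161/3456) + 1157/2940·448/1157 = 1/8 ✓
b·Ac²: 144/245·(-7/160) + 1157/2940·1603/5785 = 1/12 ✓
b·A²c: 1157/2940·245/2314 = 1/24 ✓; 4 stages ⇒ order 4.

4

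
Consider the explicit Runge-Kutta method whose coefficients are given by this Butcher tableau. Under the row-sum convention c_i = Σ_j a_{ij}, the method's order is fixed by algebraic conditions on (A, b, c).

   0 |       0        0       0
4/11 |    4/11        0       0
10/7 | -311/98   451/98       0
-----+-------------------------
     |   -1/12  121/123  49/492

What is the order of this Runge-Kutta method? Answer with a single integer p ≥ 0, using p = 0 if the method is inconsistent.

3

b = (-1/12, 121/123, 49/492)
c = (0, 4/11, 10/7)
Ac = (0, 0, 82/49)
Σ b_i: (-1/12)·1 + 121/123·1 + 49/492·1 = 1 ✓
b·c: 121/123·4/11 + 49/492·10/7 = 1/2 ✓
b·c²: 121/123·16/121 + 49/492·100/49 = 1/3 ✓
b·Ac: 49/492·82/49 = 1/6 ✓; 3 stages ⇒ order 3.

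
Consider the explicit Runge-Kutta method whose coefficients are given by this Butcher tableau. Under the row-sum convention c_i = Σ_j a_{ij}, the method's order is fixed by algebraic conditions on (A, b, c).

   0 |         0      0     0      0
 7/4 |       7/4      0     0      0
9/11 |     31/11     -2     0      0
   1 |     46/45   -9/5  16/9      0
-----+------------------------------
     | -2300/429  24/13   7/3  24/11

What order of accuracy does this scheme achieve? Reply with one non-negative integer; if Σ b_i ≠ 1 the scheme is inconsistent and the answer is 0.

1

b = (-2300/429, 24/13, 7/3, 24/11)
c = (0, 7/4, 9/11, 1)
Ac = (0, 0, -7/2, -373/220)
Σ b_i: (-2300/429)·1 + 24/13·1 + 7/3·1 + 24/11·1 = 1 ✓
b·c: 24/13·7/4 + 7/3·9/11 + 24/11·1 = 1047/143 ≠ 1/2 ⇒ order 1.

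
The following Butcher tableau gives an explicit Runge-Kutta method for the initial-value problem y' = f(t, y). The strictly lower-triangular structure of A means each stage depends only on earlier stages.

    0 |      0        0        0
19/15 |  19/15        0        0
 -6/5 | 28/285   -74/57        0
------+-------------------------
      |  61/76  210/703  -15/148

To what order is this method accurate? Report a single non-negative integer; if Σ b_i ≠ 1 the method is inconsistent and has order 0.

3

b = (61/76, 210/703, -15/148)
c = (0, 19/15, -6/5)
Ac = (0, 0, -74/45)
Σ b_i: 61/76·1 + 210/703·1 + (-15/148)·1 = 1 ✓
b·c: 210/703·19/15 + (-15/148)·(-6/5) = 1/2 ✓
b·c²: 210/703·361/225 + (-15/148)·36/25 = 1/3 ✓
b·Ac: (-15/148)·(-74/45) = 1/6 ✓; 3 stages ⇒ order 3.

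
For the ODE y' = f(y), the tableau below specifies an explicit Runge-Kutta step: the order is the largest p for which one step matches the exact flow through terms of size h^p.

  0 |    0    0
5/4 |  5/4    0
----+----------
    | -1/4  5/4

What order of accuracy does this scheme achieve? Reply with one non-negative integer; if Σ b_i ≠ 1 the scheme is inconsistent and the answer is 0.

1

b = (-1/4, 5/4)
c = (0, 5/4)
Σ b_i: (-1/4)·1 + 5/4·1 = 1 ✓
b·c: 5/4·5/4 = 25/16 ≠ 1/2 ⇒ order 1.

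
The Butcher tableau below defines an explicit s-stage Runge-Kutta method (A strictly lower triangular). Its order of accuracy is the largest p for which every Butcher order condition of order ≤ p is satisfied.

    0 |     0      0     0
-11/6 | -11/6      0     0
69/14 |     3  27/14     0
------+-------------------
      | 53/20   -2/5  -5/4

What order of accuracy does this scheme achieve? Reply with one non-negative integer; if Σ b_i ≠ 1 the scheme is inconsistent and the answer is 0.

b = (53/20, -2/5, -5/4)
c = (0, -11/6, 69/14)
Ac = (0, 0, -99/28)
Σ b_i: 53/20·1 + (-2/5)·1 + (-5/4)·1 = 1 ✓
b·c: (-2/5)·(-11/6) + (-5/4)·69/14 = -4559/840 ≠ 1/2 ⇒ order 1.

1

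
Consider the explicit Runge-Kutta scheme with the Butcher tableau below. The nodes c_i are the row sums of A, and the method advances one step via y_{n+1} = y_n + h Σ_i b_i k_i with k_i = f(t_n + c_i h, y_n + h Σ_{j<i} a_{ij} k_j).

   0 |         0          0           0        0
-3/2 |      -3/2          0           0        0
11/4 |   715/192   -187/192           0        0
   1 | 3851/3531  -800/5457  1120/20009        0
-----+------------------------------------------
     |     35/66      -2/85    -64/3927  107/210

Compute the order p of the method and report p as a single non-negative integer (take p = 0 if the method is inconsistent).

4

b = (35/66, -2/85, -64/3927, 107/210)
c = (0, -3/2, 11/4, 1)
Ac = (0, 0, 187/128, 40/107)
Σ b_i: 35/66·1 + (-2/85)·1 + (-64/3927)·1 + 107/210·1 = 1 ✓
b·c: (-2/85)·(-3/2) + (-64/3927)·11/4 + 107/210·1 = 1/2 ✓
b·c²: (-2/85)·9/4 + (-64/3927)·121/16 + 107/210·1 = 1/3 ✓
b·Ac: (-64/3927)·187/128 + 107/210·40/107 = 1/6 ✓
b·c³: (-2/85)·(-27/8) + (-64/3927)·1331/64 + 107/210·1 = 1/4 ✓
b·(c∘Ac): (-64/3927)·2057/512 + 107/210·40/107 = 1/8 ✓
b·Ac²: (-64/3927)·(-561/256) + 107/210·10/107 = 1/12 ✓
b·A²c: 107/210·35/428 = 1/24 ✓; 4 stages ⇒ order 4.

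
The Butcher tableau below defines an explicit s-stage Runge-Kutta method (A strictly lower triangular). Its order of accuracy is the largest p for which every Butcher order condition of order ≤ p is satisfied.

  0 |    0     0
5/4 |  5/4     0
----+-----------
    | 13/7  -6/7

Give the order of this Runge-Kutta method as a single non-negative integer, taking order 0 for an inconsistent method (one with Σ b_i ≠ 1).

b = (13/7, -6/7)
c = (0, 5/4)
Σ b_i: 13/7·1 + (-6/7)·1 = 1 ✓
b·c: (-6/7)·5/4 = -15/14 ≠ 1/2 ⇒ order 1.

1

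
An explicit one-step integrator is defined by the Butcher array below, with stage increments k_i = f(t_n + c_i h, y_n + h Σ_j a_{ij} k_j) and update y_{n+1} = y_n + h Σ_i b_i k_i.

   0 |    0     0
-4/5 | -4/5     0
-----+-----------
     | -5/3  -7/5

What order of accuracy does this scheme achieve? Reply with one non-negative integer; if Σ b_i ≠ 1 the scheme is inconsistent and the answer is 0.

b = (-5/3, -7/5)
c = (0, -4/5)
Σ b_i: (-5/3)·1 + (-7/5)·1 = -46/15 ≠ 1 ⇒ order 0.

0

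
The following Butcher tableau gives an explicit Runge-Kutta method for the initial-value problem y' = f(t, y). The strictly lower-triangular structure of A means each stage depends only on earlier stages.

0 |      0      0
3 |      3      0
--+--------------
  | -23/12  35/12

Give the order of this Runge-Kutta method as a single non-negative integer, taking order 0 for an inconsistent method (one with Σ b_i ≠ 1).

b = (-23/12, 35/12)
c = (0, 3)
Σ b_i: (-23/12)·1 + 35/12·1 = 1 ✓
b·c: 35/12·3 = 35/4 ≠ 1/2 ⇒ order 1.

1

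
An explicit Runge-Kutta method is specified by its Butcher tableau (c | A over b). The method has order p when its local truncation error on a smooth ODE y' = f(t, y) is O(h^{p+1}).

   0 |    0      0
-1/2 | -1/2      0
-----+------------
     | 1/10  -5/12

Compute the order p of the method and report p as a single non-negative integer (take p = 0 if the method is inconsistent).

0

b = (1/10, -5/12)
c = (0, -1/2)
Σ b_i: 1/10·1 + (-5/12)·1 = -19/60 ≠ 1 ⇒ order 0.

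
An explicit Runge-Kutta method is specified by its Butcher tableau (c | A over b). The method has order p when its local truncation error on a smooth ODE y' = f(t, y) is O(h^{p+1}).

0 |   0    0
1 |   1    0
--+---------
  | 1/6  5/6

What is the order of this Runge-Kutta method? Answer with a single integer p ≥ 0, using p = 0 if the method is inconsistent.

b = (1/6, 5/6)
c = (0, 1)
Σ b_i: 1/6·1 + 5/6·1 = 1 ✓
b·c: 5/6·1 = 5/6 ≠ 1/2 ⇒ order 1.

1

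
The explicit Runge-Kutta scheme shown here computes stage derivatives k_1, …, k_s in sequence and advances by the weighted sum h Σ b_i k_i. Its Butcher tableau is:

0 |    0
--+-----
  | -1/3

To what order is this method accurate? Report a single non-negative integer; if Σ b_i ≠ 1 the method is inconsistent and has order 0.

0

b = (-1/3)
c = (0)
Σ b_i: (-1/3)·1 = -1/3 ≠ 1 ⇒ order 0.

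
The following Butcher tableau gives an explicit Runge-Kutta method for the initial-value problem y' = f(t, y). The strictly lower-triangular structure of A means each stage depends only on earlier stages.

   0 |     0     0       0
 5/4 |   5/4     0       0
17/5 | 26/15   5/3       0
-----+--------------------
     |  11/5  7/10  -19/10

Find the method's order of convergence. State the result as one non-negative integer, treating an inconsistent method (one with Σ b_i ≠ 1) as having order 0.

b = (11/5, 7/10, -19/10)
c = (0, 5/4, 17/5)
Ac = (0, 0, 25/12)
Σ b_i: 11/5·1 + 7/10·1 + (-19/10)·1 = 1 ✓
b·c: 7/10·5/4 + (-19/10)·17/5 = -1117/200 ≠ 1/2 ⇒ order 1.

1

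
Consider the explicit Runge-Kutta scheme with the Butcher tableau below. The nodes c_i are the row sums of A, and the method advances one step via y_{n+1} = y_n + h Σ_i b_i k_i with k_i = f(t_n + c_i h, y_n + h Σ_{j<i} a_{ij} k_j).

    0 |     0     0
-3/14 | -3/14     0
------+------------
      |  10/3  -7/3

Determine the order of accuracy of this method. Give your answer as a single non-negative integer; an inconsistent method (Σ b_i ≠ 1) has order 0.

b = (10/3, -7/3)
c = (0, -3/14)
Σ b_i: 10/3·1 + (-7/3)·1 = 1 ✓
b·c: (-7/3)·(-3/14) = 1/2 ✓; 2 stages ⇒ order 2.

2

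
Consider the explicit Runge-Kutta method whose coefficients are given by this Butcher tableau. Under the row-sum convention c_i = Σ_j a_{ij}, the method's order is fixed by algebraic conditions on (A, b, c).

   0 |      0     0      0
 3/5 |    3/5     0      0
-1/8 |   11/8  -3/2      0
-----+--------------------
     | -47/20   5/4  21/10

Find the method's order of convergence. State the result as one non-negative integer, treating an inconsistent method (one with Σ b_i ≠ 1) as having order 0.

1

b = (-47/20, 5/4, 21/10)
c = (0, 3/5, -1/8)
Ac = (0, 0, -9/10)
Σ b_i: (-47/20)·1 + 5/4·1 + 21/10·1 = 1 ✓
b·c: 5/4·3/5 + 21/10·(-1/8) = 39/80 ≠ 1/2 ⇒ order 1.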